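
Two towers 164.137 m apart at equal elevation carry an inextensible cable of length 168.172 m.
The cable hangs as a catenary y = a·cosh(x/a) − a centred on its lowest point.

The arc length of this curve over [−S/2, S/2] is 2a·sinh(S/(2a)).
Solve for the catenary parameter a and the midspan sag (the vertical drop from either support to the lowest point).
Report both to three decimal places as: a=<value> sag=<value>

a=214.473 sag=15.894

seed: a₀ = √(S³/(24(L−S))) = √(164.137³/(24·4.035)) = 213.689089
iter 1: u=0.384056  f(a)=+2.986e-02  f'(a)=-3.833e-02  a ← 213.689089 − (+2.986e-02/-3.833e-02) = 214.468280
iter 2: u=0.382660  f(a)=+1.641e-04  f'(a)=-3.790e-02  a ← 214.468280 − (+1.641e-04/-3.790e-02) = 214.472610
iter 3: u=0.382653  f(a)=+5.019e-09  f'(a)=-3.790e-02  a ← 214.472610 − (+5.019e-09/-3.790e-02) = 214.472610
iter 4: u=0.382653  f(a)=-2.842e-14  f'(a)=-3.790e-02  a ← 214.472610 − (-2.842e-14/-3.790e-02) = 214.472610
converged: |Δa| < 1e-12 after 4 iterations
sag = a·(cosh(S/(2a)) − 1) = 214.472610·(cosh(0.382653) − 1) = 15.894393
T_max/T_min = cosh(S/(2a)) = 1.074109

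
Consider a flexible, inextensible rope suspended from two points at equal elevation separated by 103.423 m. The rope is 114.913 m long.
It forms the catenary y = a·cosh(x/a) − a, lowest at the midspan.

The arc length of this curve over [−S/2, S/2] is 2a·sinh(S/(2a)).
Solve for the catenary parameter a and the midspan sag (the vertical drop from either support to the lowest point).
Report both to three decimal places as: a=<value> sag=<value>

seed: a₀ = √(S³/(24(L−S))) = √(103.423³/(24·11.490)) = 63.337375
iter 1: u=0.816445  f(a)=+3.891e-01  f'(a)=-3.876e-01  a ← 63.337375 − (+3.891e-01/-3.876e-01) = 64.341244
iter 2: u=0.803707  f(a)=+9.443e-03  f'(a)=-3.690e-01  a ← 64.341244 − (+9.443e-03/-3.690e-01) = 64.366837
iter 3: u=0.803387  f(a)=+5.869e-06  f'(a)=-3.685e-01  a ← 64.366837 − (+5.869e-06/-3.685e-01) = 64.366853
iter 4: u=0.803387  f(a)=+2.245e-12  f'(a)=-3.685e-01  a ← 64.366853 − (+2.245e-12/-3.685e-01) = 64.366853
converged: |Δa| < 1e-12 after 4 iterations
sag = a·(cosh(S/(2a)) − 1) = 64.366853·(cosh(0.803387) − 1) = 21.913742
T_max/T_min = cosh(S/(2a)) = 1.340451

a=64.367 sag=21.914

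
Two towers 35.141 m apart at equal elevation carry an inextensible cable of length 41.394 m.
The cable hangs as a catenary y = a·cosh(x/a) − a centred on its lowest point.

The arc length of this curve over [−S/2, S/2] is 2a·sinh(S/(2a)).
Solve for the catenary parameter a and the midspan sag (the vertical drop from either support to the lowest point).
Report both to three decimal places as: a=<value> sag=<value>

seed: a₀ = √(S³/(24(L−S))) = √(35.141³/(24·6.253)) = 17.004793
iter 1: u=1.033268  f(a)=+3.424e-01  f'(a)=-8.170e-01  a ← 17.004793 − (+3.424e-01/-8.170e-01) = 17.423893
iter 2: u=1.008414  f(a)=+1.307e-02  f'(a)=-7.557e-01  a ← 17.423893 − (+1.307e-02/-7.557e-01) = 17.441184
iter 3: u=1.007414  f(a)=+2.070e-05  f'(a)=-7.533e-01  a ← 17.441184 − (+2.070e-05/-7.533e-01) = 17.441212
iter 4: u=1.007413  f(a)=+5.215e-11  f'(a)=-7.533e-01  a ← 17.441212 − (+5.215e-11/-7.533e-01) = 17.441212
iter 5: u=1.007413  f(a)=+7.105e-15  f'(a)=-7.533e-01  a ← 17.441212 − (+7.105e-15/-7.533e-01) = 17.441212
converged: |Δa| < 1e-12 after 5 iterations
sag = a·(cosh(S/(2a)) − 1) = 17.441212·(cosh(1.007413) − 1) = 9.624665
T_max/T_min = cosh(S/(2a)) = 1.551835

a=17.441 sag=9.625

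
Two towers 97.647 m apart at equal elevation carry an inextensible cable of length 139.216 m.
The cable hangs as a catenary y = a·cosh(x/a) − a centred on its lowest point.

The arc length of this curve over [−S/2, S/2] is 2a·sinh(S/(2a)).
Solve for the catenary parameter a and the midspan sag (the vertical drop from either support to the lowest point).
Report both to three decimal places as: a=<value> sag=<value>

a=32.336 sag=44.416

seed: a₀ = √(S³/(24(L−S))) = √(97.647³/(24·41.569)) = 30.549067
iter 1: u=1.598199  f(a)=+5.643e+00  f'(a)=-3.483e+00  a ← 30.549067 − (+5.643e+00/-3.483e+00) = 32.169311
iter 2: u=1.517704  f(a)=+4.801e-01  f'(a)=-2.914e+00  a ← 32.169311 − (+4.801e-01/-2.914e+00) = 32.334082
iter 3: u=1.509970  f(a)=+4.187e-03  f'(a)=-2.863e+00  a ← 32.334082 − (+4.187e-03/-2.863e+00) = 32.335545
iter 4: u=1.509902  f(a)=+3.247e-07  f'(a)=-2.862e+00  a ← 32.335545 − (+3.247e-07/-2.862e+00) = 32.335545
iter 5: u=1.509902  f(a)=-2.842e-14  f'(a)=-2.862e+00  a ← 32.335545 − (-2.842e-14/-2.862e+00) = 32.335545
converged: |Δa| < 1e-12 after 5 iterations
sag = a·(cosh(S/(2a)) − 1) = 32.335545·(cosh(1.509902) − 1) = 44.416401
T_max/T_min = cosh(S/(2a)) = 2.373609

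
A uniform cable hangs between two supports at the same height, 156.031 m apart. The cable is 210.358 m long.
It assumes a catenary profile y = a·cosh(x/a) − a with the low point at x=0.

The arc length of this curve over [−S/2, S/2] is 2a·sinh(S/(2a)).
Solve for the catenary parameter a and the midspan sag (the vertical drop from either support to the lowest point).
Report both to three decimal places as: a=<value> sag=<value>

a=56.596 sag=62.843

seed: a₀ = √(S³/(24(L−S))) = √(156.031³/(24·54.327)) = 53.976268
iter 1: u=1.445367  f(a)=+5.965e+00  f'(a)=-2.466e+00  a ← 53.976268 − (+5.965e+00/-2.466e+00) = 56.395140
iter 2: u=1.383373  f(a)=+4.244e-01  f'(a)=-2.127e+00  a ← 56.395140 − (+4.244e-01/-2.127e+00) = 56.594720
iter 3: u=1.378494  f(a)=+2.512e-03  f'(a)=-2.101e+00  a ← 56.594720 − (+2.512e-03/-2.101e+00) = 56.595915
iter 4: u=1.378465  f(a)=+8.919e-08  f'(a)=-2.101e+00  a ← 56.595915 − (+8.919e-08/-2.101e+00) = 56.595915
iter 5: u=1.378465  f(a)=+0.000e+00  f'(a)=-2.101e+00  a ← 56.595915 − (+0.000e+00/-2.101e+00) = 56.595915
converged: |Δa| < 1e-12 after 5 iterations
sag = a·(cosh(S/(2a)) − 1) = 56.595915·(cosh(1.378465) − 1) = 62.843273
T_max/T_min = cosh(S/(2a)) = 2.110385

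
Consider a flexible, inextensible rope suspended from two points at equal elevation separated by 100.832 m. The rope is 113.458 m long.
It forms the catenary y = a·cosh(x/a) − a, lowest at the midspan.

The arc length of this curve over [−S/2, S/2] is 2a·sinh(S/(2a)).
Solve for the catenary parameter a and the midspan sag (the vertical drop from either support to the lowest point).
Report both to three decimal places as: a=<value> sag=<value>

seed: a₀ = √(S³/(24(L−S))) = √(100.832³/(24·12.626)) = 58.164642
iter 1: u=0.866781  f(a)=+4.829e-01  f'(a)=-4.677e-01  a ← 58.164642 − (+4.829e-01/-4.677e-01) = 59.197193
iter 2: u=0.851662  f(a)=+1.316e-02  f'(a)=-4.425e-01  a ← 59.197193 − (+1.316e-02/-4.425e-01) = 59.226931
iter 3: u=0.851234  f(a)=+1.038e-05  f'(a)=-4.418e-01  a ← 59.226931 − (+1.038e-05/-4.418e-01) = 59.226955
iter 4: u=0.851234  f(a)=+6.466e-12  f'(a)=-4.418e-01  a ← 59.226955 − (+6.466e-12/-4.418e-01) = 59.226955
converged: |Δa| < 1e-12 after 4 iterations
sag = a·(cosh(S/(2a)) − 1) = 59.226955·(cosh(0.851234) − 1) = 22.785310
T_max/T_min = cosh(S/(2a)) = 1.384712

a=59.227 sag=22.785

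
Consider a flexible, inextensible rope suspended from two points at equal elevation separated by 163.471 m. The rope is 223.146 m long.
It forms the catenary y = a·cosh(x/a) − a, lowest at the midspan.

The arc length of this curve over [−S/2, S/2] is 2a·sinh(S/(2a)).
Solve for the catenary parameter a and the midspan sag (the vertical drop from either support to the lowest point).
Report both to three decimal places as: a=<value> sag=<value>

seed: a₀ = √(S³/(24(L−S))) = √(163.471³/(24·59.675)) = 55.227991
iter 1: u=1.479965  f(a)=+6.887e+00  f'(a)=-2.673e+00  a ← 55.227991 − (+6.887e+00/-2.673e+00) = 57.804438
iter 2: u=1.414000  f(a)=+5.112e-01  f'(a)=-2.290e+00  a ← 57.804438 − (+5.112e-01/-2.290e+00) = 58.027730
iter 3: u=1.408559  f(a)=+3.317e-03  f'(a)=-2.260e+00  a ← 58.027730 − (+3.317e-03/-2.260e+00) = 58.029197
iter 4: u=1.408524  f(a)=+1.416e-07  f'(a)=-2.260e+00  a ← 58.029197 − (+1.416e-07/-2.260e+00) = 58.029198
iter 5: u=1.408524  f(a)=+2.842e-14  f'(a)=-2.260e+00  a ← 58.029198 − (+2.842e-14/-2.260e+00) = 58.029198
converged: |Δa| < 1e-12 after 5 iterations
sag = a·(cosh(S/(2a)) − 1) = 58.029198·(cosh(1.408524) − 1) = 67.732172
T_max/T_min = cosh(S/(2a)) = 2.167208

a=58.029 sag=67.732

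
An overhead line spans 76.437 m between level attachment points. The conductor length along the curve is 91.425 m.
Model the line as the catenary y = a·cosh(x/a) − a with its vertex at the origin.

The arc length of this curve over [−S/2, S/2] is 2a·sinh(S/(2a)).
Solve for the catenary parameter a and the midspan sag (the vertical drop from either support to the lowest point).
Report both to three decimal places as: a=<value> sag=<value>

a=36.228 sag=22.100

seed: a₀ = √(S³/(24(L−S))) = √(76.437³/(24·14.988)) = 35.235301
iter 1: u=1.084665  f(a)=+9.068e-01  f'(a)=-9.551e-01  a ← 35.235301 − (+9.068e-01/-9.551e-01) = 36.184677
iter 2: u=1.056207  f(a)=+3.794e-02  f'(a)=-8.767e-01  a ← 36.184677 − (+3.794e-02/-8.767e-01) = 36.227953
iter 3: u=1.054945  f(a)=+7.285e-05  f'(a)=-8.733e-01  a ← 36.227953 − (+7.285e-05/-8.733e-01) = 36.228036
iter 4: u=1.054943  f(a)=+2.697e-10  f'(a)=-8.733e-01  a ← 36.228036 − (+2.697e-10/-8.733e-01) = 36.228036
iter 5: u=1.054943  f(a)=-1.421e-14  f'(a)=-8.733e-01  a ← 36.228036 − (-1.421e-14/-8.733e-01) = 36.228036
converged: |Δa| < 1e-12 after 5 iterations
sag = a·(cosh(S/(2a)) − 1) = 36.228036·(cosh(1.054943) − 1) = 22.099515
T_max/T_min = cosh(S/(2a)) = 1.610011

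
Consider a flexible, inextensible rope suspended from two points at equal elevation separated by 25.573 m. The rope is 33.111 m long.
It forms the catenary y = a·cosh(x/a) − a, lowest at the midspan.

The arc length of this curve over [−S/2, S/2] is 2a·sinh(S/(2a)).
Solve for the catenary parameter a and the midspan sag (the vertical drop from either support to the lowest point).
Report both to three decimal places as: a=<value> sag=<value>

a=10.014 sag=9.335

seed: a₀ = √(S³/(24(L−S))) = √(25.573³/(24·7.538)) = 9.614768
iter 1: u=1.329881  f(a)=+6.953e-01  f'(a)=-1.863e+00  a ← 9.614768 − (+6.953e-01/-1.863e+00) = 9.987926
iter 2: u=1.280196  f(a)=+4.253e-02  f'(a)=-1.642e+00  a ← 9.987926 − (+4.253e-02/-1.642e+00) = 10.013830
iter 3: u=1.276884  f(a)=+1.820e-04  f'(a)=-1.628e+00  a ← 10.013830 − (+1.820e-04/-1.628e+00) = 10.013942
iter 4: u=1.276870  f(a)=+3.366e-09  f'(a)=-1.628e+00  a ← 10.013942 − (+3.366e-09/-1.628e+00) = 10.013942
iter 5: u=1.276870  f(a)=-7.105e-15  f'(a)=-1.628e+00  a ← 10.013942 − (-7.105e-15/-1.628e+00) = 10.013942
converged: |Δa| < 1e-12 after 5 iterations
sag = a·(cosh(S/(2a)) − 1) = 10.013942·(cosh(1.276870) − 1) = 9.334536
T_max/T_min = cosh(S/(2a)) = 1.932154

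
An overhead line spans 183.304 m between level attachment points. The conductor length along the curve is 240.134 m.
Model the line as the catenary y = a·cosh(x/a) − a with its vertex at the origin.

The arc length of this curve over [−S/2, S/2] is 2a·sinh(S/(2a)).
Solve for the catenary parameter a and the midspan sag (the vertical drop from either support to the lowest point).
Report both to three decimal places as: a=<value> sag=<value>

seed: a₀ = √(S³/(24(L−S))) = √(183.304³/(24·56.830)) = 67.199101
iter 1: u=1.363887  f(a)=+5.526e+00  f'(a)=-2.028e+00  a ← 67.199101 − (+5.526e+00/-2.028e+00) = 69.924401
iter 2: u=1.310730  f(a)=+3.539e-01  f'(a)=-1.775e+00  a ← 69.924401 − (+3.539e-01/-1.775e+00) = 70.123754
iter 3: u=1.307004  f(a)=+1.672e-03  f'(a)=-1.759e+00  a ← 70.123754 − (+1.672e-03/-1.759e+00) = 70.124705
iter 4: u=1.306986  f(a)=+3.769e-08  f'(a)=-1.759e+00  a ← 70.124705 − (+3.769e-08/-1.759e+00) = 70.124705
iter 5: u=1.306986  f(a)=+0.000e+00  f'(a)=-1.759e+00  a ← 70.124705 − (+0.000e+00/-1.759e+00) = 70.124705
converged: |Δa| < 1e-12 after 5 iterations
sag = a·(cosh(S/(2a)) − 1) = 70.124705·(cosh(1.306986) − 1) = 68.920463
T_max/T_min = cosh(S/(2a)) = 1.982827

a=70.125 sag=68.920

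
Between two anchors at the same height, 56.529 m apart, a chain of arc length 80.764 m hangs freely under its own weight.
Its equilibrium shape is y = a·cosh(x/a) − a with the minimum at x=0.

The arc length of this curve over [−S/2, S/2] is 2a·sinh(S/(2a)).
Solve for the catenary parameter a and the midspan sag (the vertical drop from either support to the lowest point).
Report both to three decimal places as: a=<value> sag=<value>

a=18.660 sag=25.825

seed: a₀ = √(S³/(24(L−S))) = √(56.529³/(24·24.235)) = 17.622999
iter 1: u=1.603842  f(a)=+3.315e+00  f'(a)=-3.526e+00  a ← 17.622999 − (+3.315e+00/-3.526e+00) = 18.563110
iter 2: u=1.522617  f(a)=+2.837e-01  f'(a)=-2.946e+00  a ← 18.563110 − (+2.837e-01/-2.946e+00) = 18.659419
iter 3: u=1.514758  f(a)=+2.509e-03  f'(a)=-2.894e+00  a ← 18.659419 − (+2.509e-03/-2.894e+00) = 18.660286
iter 4: u=1.514687  f(a)=+1.999e-07  f'(a)=-2.894e+00  a ← 18.660286 − (+1.999e-07/-2.894e+00) = 18.660286
iter 5: u=1.514687  f(a)=+0.000e+00  f'(a)=-2.894e+00  a ← 18.660286 − (+0.000e+00/-2.894e+00) = 18.660286
converged: |Δa| < 1e-12 after 5 iterations
sag = a·(cosh(S/(2a)) − 1) = 18.660286·(cosh(1.514687) − 1) = 25.824680
T_max/T_min = cosh(S/(2a)) = 2.383938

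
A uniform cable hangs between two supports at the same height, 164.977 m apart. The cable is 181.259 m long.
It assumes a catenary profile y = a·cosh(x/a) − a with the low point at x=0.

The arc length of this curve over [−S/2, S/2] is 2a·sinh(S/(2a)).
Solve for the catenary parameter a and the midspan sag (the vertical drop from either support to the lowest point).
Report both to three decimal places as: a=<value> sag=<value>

seed: a₀ = √(S³/(24(L−S))) = √(164.977³/(24·16.282)) = 107.195266
iter 1: u=0.769516  f(a)=+4.889e-01  f'(a)=-3.222e-01  a ← 107.195266 − (+4.889e-01/-3.222e-01) = 108.712939
iter 2: u=0.758774  f(a)=+1.058e-02  f'(a)=-3.084e-01  a ← 108.712939 − (+1.058e-02/-3.084e-01) = 108.747242
iter 3: u=0.758534  f(a)=+5.193e-06  f'(a)=-3.080e-01  a ← 108.747242 − (+5.193e-06/-3.080e-01) = 108.747258
iter 4: u=0.758534  f(a)=+1.222e-12  f'(a)=-3.080e-01  a ← 108.747258 − (+1.222e-12/-3.080e-01) = 108.747258
converged: |Δa| < 1e-12 after 4 iterations
sag = a·(cosh(S/(2a)) − 1) = 108.747258·(cosh(0.758534) − 1) = 32.814292
T_max/T_min = cosh(S/(2a)) = 1.301748

a=108.747 sag=32.814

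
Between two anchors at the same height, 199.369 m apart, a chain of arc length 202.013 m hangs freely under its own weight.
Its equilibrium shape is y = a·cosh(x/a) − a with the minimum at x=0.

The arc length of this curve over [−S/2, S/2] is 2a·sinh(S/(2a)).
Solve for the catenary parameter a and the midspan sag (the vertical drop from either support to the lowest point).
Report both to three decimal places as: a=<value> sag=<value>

a=354.087 sag=14.125

seed: a₀ = √(S³/(24(L−S))) = √(199.369³/(24·2.644)) = 353.386618
iter 1: u=0.282083  f(a)=+1.054e-02  f'(a)=-1.508e-02  a ← 353.386618 − (+1.054e-02/-1.508e-02) = 354.085359
iter 2: u=0.281527  f(a)=+3.134e-05  f'(a)=-1.499e-02  a ← 354.085359 − (+3.134e-05/-1.499e-02) = 354.087449
iter 3: u=0.281525  f(a)=+2.790e-10  f'(a)=-1.499e-02  a ← 354.087449 − (+2.790e-10/-1.499e-02) = 354.087449
iter 4: u=0.281525  f(a)=+0.000e+00  f'(a)=-1.499e-02  a ← 354.087449 − (+0.000e+00/-1.499e-02) = 354.087449
converged: |Δa| < 1e-12 after 4 iterations
sag = a·(cosh(S/(2a)) − 1) = 354.087449·(cosh(0.281525) − 1) = 14.124765
T_max/T_min = cosh(S/(2a)) = 1.039891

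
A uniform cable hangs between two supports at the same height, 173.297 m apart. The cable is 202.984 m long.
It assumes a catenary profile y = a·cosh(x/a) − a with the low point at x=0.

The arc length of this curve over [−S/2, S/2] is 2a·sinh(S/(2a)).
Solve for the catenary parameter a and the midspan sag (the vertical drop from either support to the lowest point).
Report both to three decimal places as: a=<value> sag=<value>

seed: a₀ = √(S³/(24(L−S))) = √(173.297³/(24·29.687)) = 85.466868
iter 1: u=1.013826  f(a)=+1.564e+00  f'(a)=-7.688e-01  a ← 85.466868 − (+1.564e+00/-7.688e-01) = 87.500684
iter 2: u=0.990261  f(a)=+5.755e-02  f'(a)=-7.131e-01  a ← 87.500684 − (+5.755e-02/-7.131e-01) = 87.581387
iter 3: u=0.989348  f(a)=+8.457e-05  f'(a)=-7.110e-01  a ← 87.581387 − (+8.457e-05/-7.110e-01) = 87.581506
iter 4: u=0.989347  f(a)=+1.832e-10  f'(a)=-7.110e-01  a ← 87.581506 − (+1.832e-10/-7.110e-01) = 87.581506
iter 5: u=0.989347  f(a)=-2.842e-14  f'(a)=-7.110e-01  a ← 87.581506 − (-2.842e-14/-7.110e-01) = 87.581506
converged: |Δa| < 1e-12 after 5 iterations
sag = a·(cosh(S/(2a)) − 1) = 87.581506·(cosh(0.989347) − 1) = 46.474998
T_max/T_min = cosh(S/(2a)) = 1.530649

a=87.582 sag=46.475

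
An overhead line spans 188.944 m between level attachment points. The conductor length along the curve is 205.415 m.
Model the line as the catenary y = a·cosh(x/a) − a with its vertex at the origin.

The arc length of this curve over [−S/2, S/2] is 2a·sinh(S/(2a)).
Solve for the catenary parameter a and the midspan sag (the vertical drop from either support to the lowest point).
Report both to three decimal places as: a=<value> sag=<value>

a=132.302 sag=35.187

seed: a₀ = √(S³/(24(L−S))) = √(188.944³/(24·16.471)) = 130.627331
iter 1: u=0.723218  f(a)=+4.362e-01  f'(a)=-2.656e-01  a ← 130.627331 − (+4.362e-01/-2.656e-01) = 132.269349
iter 2: u=0.714240  f(a)=+8.360e-03  f'(a)=-2.555e-01  a ← 132.269349 − (+8.360e-03/-2.555e-01) = 132.302067
iter 3: u=0.714063  f(a)=+3.205e-06  f'(a)=-2.553e-01  a ← 132.302067 − (+3.205e-06/-2.553e-01) = 132.302079
iter 4: u=0.714063  f(a)=+5.116e-13  f'(a)=-2.553e-01  a ← 132.302079 − (+5.116e-13/-2.553e-01) = 132.302079
converged: |Δa| < 1e-12 after 4 iterations
sag = a·(cosh(S/(2a)) − 1) = 132.302079·(cosh(0.714063) − 1) = 35.187236
T_max/T_min = cosh(S/(2a)) = 1.265961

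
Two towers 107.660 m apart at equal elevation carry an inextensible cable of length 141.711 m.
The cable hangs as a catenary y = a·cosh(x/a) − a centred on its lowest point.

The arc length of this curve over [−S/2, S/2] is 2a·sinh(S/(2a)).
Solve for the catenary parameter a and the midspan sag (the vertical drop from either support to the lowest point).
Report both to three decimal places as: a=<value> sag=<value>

a=40.809 sag=40.958

seed: a₀ = √(S³/(24(L−S))) = √(107.660³/(24·34.051)) = 39.076082
iter 1: u=1.377569  f(a)=+3.381e+00  f'(a)=-2.097e+00  a ← 39.076082 − (+3.381e+00/-2.097e+00) = 40.688487
iter 2: u=1.322979  f(a)=+2.205e-01  f'(a)=-1.831e+00  a ← 40.688487 − (+2.205e-01/-1.831e+00) = 40.808899
iter 3: u=1.319075  f(a)=+1.083e-03  f'(a)=-1.813e+00  a ← 40.808899 − (+1.083e-03/-1.813e+00) = 40.809496
iter 4: u=1.319056  f(a)=+2.640e-08  f'(a)=-1.813e+00  a ← 40.809496 − (+2.640e-08/-1.813e+00) = 40.809496
iter 5: u=1.319056  f(a)=+0.000e+00  f'(a)=-1.813e+00  a ← 40.809496 − (+0.000e+00/-1.813e+00) = 40.809496
converged: |Δa| < 1e-12 after 5 iterations
sag = a·(cosh(S/(2a)) − 1) = 40.809496·(cosh(1.319056) − 1) = 40.957960
T_max/T_min = cosh(S/(2a)) = 2.003638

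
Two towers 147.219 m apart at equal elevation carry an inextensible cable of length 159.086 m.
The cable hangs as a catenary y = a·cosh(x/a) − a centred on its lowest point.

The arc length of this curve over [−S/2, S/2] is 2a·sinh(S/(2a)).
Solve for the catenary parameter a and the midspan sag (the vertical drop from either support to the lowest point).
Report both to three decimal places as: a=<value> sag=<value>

a=107.101 sag=26.307

seed: a₀ = √(S³/(24(L−S))) = √(147.219³/(24·11.867)) = 105.844843
iter 1: u=0.695447  f(a)=+2.903e-01  f'(a)=-2.353e-01  a ← 105.844843 − (+2.903e-01/-2.353e-01) = 107.078750
iter 2: u=0.687433  f(a)=+5.154e-03  f'(a)=-2.270e-01  a ← 107.078750 − (+5.154e-03/-2.270e-01) = 107.101459
iter 3: u=0.687288  f(a)=+1.690e-06  f'(a)=-2.268e-01  a ← 107.101459 − (+1.690e-06/-2.268e-01) = 107.101466
iter 4: u=0.687288  f(a)=+1.705e-13  f'(a)=-2.268e-01  a ← 107.101466 − (+1.705e-13/-2.268e-01) = 107.101466
converged: |Δa| < 1e-12 after 4 iterations
sag = a·(cosh(S/(2a)) − 1) = 107.101466·(cosh(0.687288) − 1) = 26.306978
T_max/T_min = cosh(S/(2a)) = 1.245627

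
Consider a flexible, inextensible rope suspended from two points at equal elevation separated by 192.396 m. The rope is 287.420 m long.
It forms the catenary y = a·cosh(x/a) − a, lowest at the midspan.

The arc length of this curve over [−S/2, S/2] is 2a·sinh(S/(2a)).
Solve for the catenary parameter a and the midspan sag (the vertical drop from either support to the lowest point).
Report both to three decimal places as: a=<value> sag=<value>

seed: a₀ = √(S³/(24(L−S))) = √(192.396³/(24·95.024)) = 55.881980
iter 1: u=1.721449  f(a)=+1.512e+01  f'(a)=-4.521e+00  a ← 55.881980 − (+1.512e+01/-4.521e+00) = 59.224978
iter 2: u=1.624281  f(a)=+1.463e+00  f'(a)=-3.685e+00  a ← 59.224978 − (+1.463e+00/-3.685e+00) = 59.621854
iter 3: u=1.613469  f(a)=+1.693e-02  f'(a)=-3.600e+00  a ← 59.621854 − (+1.693e-02/-3.600e+00) = 59.626557
iter 4: u=1.613342  f(a)=+2.328e-06  f'(a)=-3.599e+00  a ← 59.626557 − (+2.328e-06/-3.599e+00) = 59.626558
iter 5: u=1.613342  f(a)=+5.684e-14  f'(a)=-3.599e+00  a ← 59.626558 − (+5.684e-14/-3.599e+00) = 59.626558
converged: |Δa| < 1e-12 after 5 iterations
sag = a·(cosh(S/(2a)) − 1) = 59.626558·(cosh(1.613342) − 1) = 95.962293
T_max/T_min = cosh(S/(2a)) = 2.609388

a=59.627 sag=95.962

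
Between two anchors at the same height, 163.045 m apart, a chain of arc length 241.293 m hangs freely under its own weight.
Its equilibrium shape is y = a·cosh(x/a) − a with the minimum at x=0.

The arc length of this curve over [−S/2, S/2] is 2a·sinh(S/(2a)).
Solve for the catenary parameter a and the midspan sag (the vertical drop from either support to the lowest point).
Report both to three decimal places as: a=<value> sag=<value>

seed: a₀ = √(S³/(24(L−S))) = √(163.045³/(24·78.248)) = 48.041768
iter 1: u=1.696909  f(a)=+1.207e+01  f'(a)=-4.297e+00  a ← 48.041768 − (+1.207e+01/-4.297e+00) = 50.850489
iter 2: u=1.603180  f(a)=+1.139e+00  f'(a)=-3.521e+00  a ← 50.850489 − (+1.139e+00/-3.521e+00) = 51.174105
iter 3: u=1.593042  f(a)=+1.249e-02  f'(a)=-3.444e+00  a ← 51.174105 − (+1.249e-02/-3.444e+00) = 51.177732
iter 4: u=1.592929  f(a)=+1.538e-06  f'(a)=-3.443e+00  a ← 51.177732 − (+1.538e-06/-3.443e+00) = 51.177733
iter 5: u=1.592929  f(a)=+2.842e-14  f'(a)=-3.443e+00  a ← 51.177733 − (+2.842e-14/-3.443e+00) = 51.177733
converged: |Δa| < 1e-12 after 5 iterations
sag = a·(cosh(S/(2a)) − 1) = 51.177733·(cosh(1.592929) − 1) = 79.874693
T_max/T_min = cosh(S/(2a)) = 2.560731

a=51.178 sag=79.875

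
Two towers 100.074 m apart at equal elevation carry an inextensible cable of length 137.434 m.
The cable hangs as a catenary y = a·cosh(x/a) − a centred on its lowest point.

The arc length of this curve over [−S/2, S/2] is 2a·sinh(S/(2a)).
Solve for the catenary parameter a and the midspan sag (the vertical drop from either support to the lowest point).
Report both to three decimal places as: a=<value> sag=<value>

a=35.164 sag=42.027

seed: a₀ = √(S³/(24(L−S))) = √(100.074³/(24·37.360)) = 33.432806
iter 1: u=1.496644  f(a)=+4.414e+00  f'(a)=-2.777e+00  a ← 33.432806 − (+4.414e+00/-2.777e+00) = 35.022285
iter 2: u=1.428719  f(a)=+3.343e-01  f'(a)=-2.371e+00  a ← 35.022285 − (+3.343e-01/-2.371e+00) = 35.163287
iter 3: u=1.422990  f(a)=+2.265e-03  f'(a)=-2.339e+00  a ← 35.163287 − (+2.265e-03/-2.339e+00) = 35.164255
iter 4: u=1.422951  f(a)=+1.055e-07  f'(a)=-2.339e+00  a ← 35.164255 − (+1.055e-07/-2.339e+00) = 35.164255
iter 5: u=1.422951  f(a)=-2.842e-14  f'(a)=-2.339e+00  a ← 35.164255 − (-2.842e-14/-2.339e+00) = 35.164255
converged: |Δa| < 1e-12 after 5 iterations
sag = a·(cosh(S/(2a)) − 1) = 35.164255·(cosh(1.422951) − 1) = 42.027395
T_max/T_min = cosh(S/(2a)) = 2.195174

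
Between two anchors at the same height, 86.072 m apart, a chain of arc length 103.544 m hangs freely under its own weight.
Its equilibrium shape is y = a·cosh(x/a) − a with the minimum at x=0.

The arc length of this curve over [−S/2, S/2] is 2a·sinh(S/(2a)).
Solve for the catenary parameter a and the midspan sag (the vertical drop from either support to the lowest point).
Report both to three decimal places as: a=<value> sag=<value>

a=40.131 sag=25.373

seed: a₀ = √(S³/(24(L−S))) = √(86.072³/(24·17.472)) = 38.995627
iter 1: u=1.103611  f(a)=+1.095e+00  f'(a)=-1.010e+00  a ← 38.995627 − (+1.095e+00/-1.010e+00) = 40.080067
iter 2: u=1.073751  f(a)=+4.736e-02  f'(a)=-9.245e-01  a ← 40.080067 − (+4.736e-02/-9.245e-01) = 40.131292
iter 3: u=1.072380  f(a)=+9.736e-05  f'(a)=-9.207e-01  a ← 40.131292 − (+9.736e-05/-9.207e-01) = 40.131397
iter 4: u=1.072377  f(a)=+4.134e-10  f'(a)=-9.207e-01  a ← 40.131397 − (+4.134e-10/-9.207e-01) = 40.131397
iter 5: u=1.072377  f(a)=+2.842e-14  f'(a)=-9.207e-01  a ← 40.131397 − (+2.842e-14/-9.207e-01) = 40.131397
converged: |Δa| < 1e-12 after 5 iterations
sag = a·(cosh(S/(2a)) − 1) = 40.131397·(cosh(1.072377) − 1) = 25.373328
T_max/T_min = cosh(S/(2a)) = 1.632256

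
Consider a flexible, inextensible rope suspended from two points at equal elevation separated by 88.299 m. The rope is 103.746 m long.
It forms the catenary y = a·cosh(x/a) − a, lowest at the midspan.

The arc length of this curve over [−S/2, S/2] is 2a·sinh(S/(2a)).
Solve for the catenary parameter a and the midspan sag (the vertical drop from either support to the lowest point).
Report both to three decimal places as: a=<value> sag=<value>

seed: a₀ = √(S³/(24(L−S))) = √(88.299³/(24·15.447)) = 43.092926
iter 1: u=1.024519  f(a)=+8.312e-01  f'(a)=-7.950e-01  a ← 43.092926 − (+8.312e-01/-7.950e-01) = 44.138463
iter 2: u=1.000250  f(a)=+3.121e-02  f'(a)=-7.363e-01  a ← 44.138463 − (+3.121e-02/-7.363e-01) = 44.180853
iter 3: u=0.999290  f(a)=+4.782e-05  f'(a)=-7.341e-01  a ← 44.180853 − (+4.782e-05/-7.341e-01) = 44.180919
iter 4: u=0.999289  f(a)=+1.126e-10  f'(a)=-7.341e-01  a ← 44.180919 − (+1.126e-10/-7.341e-01) = 44.180919
iter 5: u=0.999289  f(a)=+0.000e+00  f'(a)=-7.341e-01  a ← 44.180919 − (+0.000e+00/-7.341e-01) = 44.180919
converged: |Δa| < 1e-12 after 5 iterations
sag = a·(cosh(S/(2a)) − 1) = 44.180919·(cosh(0.999289) − 1) = 23.956895
T_max/T_min = cosh(S/(2a)) = 1.542245

a=44.181 sag=23.957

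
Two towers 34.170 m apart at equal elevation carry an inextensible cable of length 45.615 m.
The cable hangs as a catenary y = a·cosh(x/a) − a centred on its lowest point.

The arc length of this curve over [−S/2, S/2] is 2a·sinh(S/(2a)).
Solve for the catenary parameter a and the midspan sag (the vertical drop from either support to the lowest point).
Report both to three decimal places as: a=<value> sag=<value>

seed: a₀ = √(S³/(24(L−S))) = √(34.170³/(24·11.445)) = 12.051856
iter 1: u=1.417624  f(a)=+1.207e+00  f'(a)=-2.309e+00  a ← 12.051856 − (+1.207e+00/-2.309e+00) = 12.574332
iter 2: u=1.358720  f(a)=+8.290e-02  f'(a)=-2.002e+00  a ← 12.574332 − (+8.290e-02/-2.002e+00) = 12.615741
iter 3: u=1.354261  f(a)=+4.552e-04  f'(a)=-1.980e+00  a ← 12.615741 − (+4.552e-04/-1.980e+00) = 12.615971
iter 4: u=1.354236  f(a)=+1.389e-08  f'(a)=-1.980e+00  a ← 12.615971 − (+1.389e-08/-1.980e+00) = 12.615971
iter 5: u=1.354236  f(a)=+7.105e-15  f'(a)=-1.980e+00  a ← 12.615971 − (+7.105e-15/-1.980e+00) = 12.615971
converged: |Δa| < 1e-12 after 5 iterations
sag = a·(cosh(S/(2a)) − 1) = 12.615971·(cosh(1.354236) − 1) = 13.448272
T_max/T_min = cosh(S/(2a)) = 2.065972

a=12.616 sag=13.448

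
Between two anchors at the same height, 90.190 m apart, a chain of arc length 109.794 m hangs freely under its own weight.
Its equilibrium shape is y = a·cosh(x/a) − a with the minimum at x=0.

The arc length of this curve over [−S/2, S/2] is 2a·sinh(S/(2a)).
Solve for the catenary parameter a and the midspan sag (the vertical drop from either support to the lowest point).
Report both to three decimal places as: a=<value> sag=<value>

a=40.715 sag=27.632

seed: a₀ = √(S³/(24(L−S))) = √(90.190³/(24·19.604)) = 39.487498
iter 1: u=1.142007  f(a)=+1.319e+00  f'(a)=-1.129e+00  a ← 39.487498 − (+1.319e+00/-1.129e+00) = 40.656012
iter 2: u=1.109184  f(a)=+6.080e-02  f'(a)=-1.027e+00  a ← 40.656012 − (+6.080e-02/-1.027e+00) = 40.715233
iter 3: u=1.107571  f(a)=+1.431e-04  f'(a)=-1.022e+00  a ← 40.715233 − (+1.431e-04/-1.022e+00) = 40.715373
iter 4: u=1.107567  f(a)=+7.964e-10  f'(a)=-1.022e+00  a ← 40.715373 − (+7.964e-10/-1.022e+00) = 40.715373
iter 5: u=1.107567  f(a)=-1.421e-14  f'(a)=-1.022e+00  a ← 40.715373 − (-1.421e-14/-1.022e+00) = 40.715373
converged: |Δa| < 1e-12 after 5 iterations
sag = a·(cosh(S/(2a)) − 1) = 40.715373·(cosh(1.107567) − 1) = 27.632430
T_max/T_min = cosh(S/(2a)) = 1.678673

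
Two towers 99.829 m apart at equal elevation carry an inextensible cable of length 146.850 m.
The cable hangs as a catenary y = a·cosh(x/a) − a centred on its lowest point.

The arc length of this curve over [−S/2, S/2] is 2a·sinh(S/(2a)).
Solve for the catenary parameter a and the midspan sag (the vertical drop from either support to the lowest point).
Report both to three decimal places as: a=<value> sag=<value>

seed: a₀ = √(S³/(24(L−S))) = √(99.829³/(24·47.021)) = 29.691595
iter 1: u=1.681099  f(a)=+7.109e+00  f'(a)=-4.158e+00  a ← 29.691595 − (+7.109e+00/-4.158e+00) = 31.401554
iter 2: u=1.589555  f(a)=+6.604e-01  f'(a)=-3.418e+00  a ← 31.401554 − (+6.604e-01/-3.418e+00) = 31.594767
iter 3: u=1.579834  f(a)=+6.987e-03  f'(a)=-3.346e+00  a ← 31.594767 − (+6.987e-03/-3.346e+00) = 31.596855
iter 4: u=1.579730  f(a)=+8.005e-07  f'(a)=-3.345e+00  a ← 31.596855 − (+8.005e-07/-3.345e+00) = 31.596855
iter 5: u=1.579730  f(a)=+2.842e-14  f'(a)=-3.345e+00  a ← 31.596855 − (+2.842e-14/-3.345e+00) = 31.596855
converged: |Δa| < 1e-12 after 5 iterations
sag = a·(cosh(S/(2a)) − 1) = 31.596855·(cosh(1.579730) − 1) = 48.338068
T_max/T_min = cosh(S/(2a)) = 2.529838

a=31.597 sag=48.338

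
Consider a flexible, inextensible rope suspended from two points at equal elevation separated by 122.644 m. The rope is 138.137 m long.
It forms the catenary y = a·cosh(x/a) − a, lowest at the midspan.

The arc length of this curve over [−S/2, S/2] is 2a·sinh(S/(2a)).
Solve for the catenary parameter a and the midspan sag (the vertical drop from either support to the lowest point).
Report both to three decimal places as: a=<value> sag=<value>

seed: a₀ = √(S³/(24(L−S))) = √(122.644³/(24·15.493)) = 70.436226
iter 1: u=0.870603  f(a)=+5.979e-01  f'(a)=-4.742e-01  a ← 70.436226 − (+5.979e-01/-4.742e-01) = 71.697057
iter 2: u=0.855293  f(a)=+1.643e-02  f'(a)=-4.484e-01  a ← 71.697057 − (+1.643e-02/-4.484e-01) = 71.733697
iter 3: u=0.854856  f(a)=+1.319e-05  f'(a)=-4.477e-01  a ← 71.733697 − (+1.319e-05/-4.477e-01) = 71.733727
iter 4: u=0.854856  f(a)=+8.498e-12  f'(a)=-4.477e-01  a ← 71.733727 − (+8.498e-12/-4.477e-01) = 71.733727
converged: |Δa| < 1e-12 after 4 iterations
sag = a·(cosh(S/(2a)) − 1) = 71.733727·(cosh(0.854856) − 1) = 27.846318
T_max/T_min = cosh(S/(2a)) = 1.388190

a=71.734 sag=27.846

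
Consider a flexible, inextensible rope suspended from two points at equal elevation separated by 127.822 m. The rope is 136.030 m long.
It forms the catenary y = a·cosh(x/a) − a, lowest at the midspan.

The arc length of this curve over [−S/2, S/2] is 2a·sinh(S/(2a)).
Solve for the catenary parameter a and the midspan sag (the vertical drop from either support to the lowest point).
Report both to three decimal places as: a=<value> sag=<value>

seed: a₀ = √(S³/(24(L−S))) = √(127.822³/(24·8.208)) = 102.963695
iter 1: u=0.620714  f(a)=+1.596e-01  f'(a)=-1.657e-01  a ← 102.963695 − (+1.596e-01/-1.657e-01) = 103.926974
iter 2: u=0.614961  f(a)=+2.267e-03  f'(a)=-1.610e-01  a ← 103.926974 − (+2.267e-03/-1.610e-01) = 103.941057
iter 3: u=0.614877  f(a)=+4.722e-07  f'(a)=-1.609e-01  a ← 103.941057 − (+4.722e-07/-1.609e-01) = 103.941060
iter 4: u=0.614877  f(a)=+0.000e+00  f'(a)=-1.609e-01  a ← 103.941060 − (+0.000e+00/-1.609e-01) = 103.941060
converged: |Δa| < 1e-12 after 4 iterations
sag = a·(cosh(S/(2a)) − 1) = 103.941060·(cosh(0.614877) − 1) = 20.275622
T_max/T_min = cosh(S/(2a)) = 1.195068

a=103.941 sag=20.276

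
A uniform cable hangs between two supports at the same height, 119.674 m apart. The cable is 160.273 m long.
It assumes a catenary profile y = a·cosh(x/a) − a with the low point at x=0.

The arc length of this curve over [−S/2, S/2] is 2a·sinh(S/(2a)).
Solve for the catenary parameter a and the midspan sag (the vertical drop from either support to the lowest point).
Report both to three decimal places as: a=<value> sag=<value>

a=43.927 sag=47.459

seed: a₀ = √(S³/(24(L−S))) = √(119.674³/(24·40.599)) = 41.940772
iter 1: u=1.426702  f(a)=+4.338e+00  f'(a)=-2.360e+00  a ← 41.940772 − (+4.338e+00/-2.360e+00) = 43.779006
iter 2: u=1.366797  f(a)=+3.015e-01  f'(a)=-2.042e+00  a ← 43.779006 − (+3.015e-01/-2.042e+00) = 43.926638
iter 3: u=1.362203  f(a)=+1.697e-03  f'(a)=-2.019e+00  a ← 43.926638 − (+1.697e-03/-2.019e+00) = 43.927479
iter 4: u=1.362177  f(a)=+5.442e-08  f'(a)=-2.019e+00  a ← 43.927479 − (+5.442e-08/-2.019e+00) = 43.927479
iter 5: u=1.362177  f(a)=+0.000e+00  f'(a)=-2.019e+00  a ← 43.927479 − (+0.000e+00/-2.019e+00) = 43.927479
converged: |Δa| < 1e-12 after 5 iterations
sag = a·(cosh(S/(2a)) − 1) = 43.927479·(cosh(1.362177) − 1) = 47.458965
T_max/T_min = cosh(S/(2a)) = 2.080394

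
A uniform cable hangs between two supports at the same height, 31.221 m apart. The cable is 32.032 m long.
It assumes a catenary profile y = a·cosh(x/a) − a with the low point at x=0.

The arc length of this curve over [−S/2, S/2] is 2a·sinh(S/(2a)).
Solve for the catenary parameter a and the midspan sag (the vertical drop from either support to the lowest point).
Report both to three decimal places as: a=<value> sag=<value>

a=39.695 sag=3.109

seed: a₀ = √(S³/(24(L−S))) = √(31.221³/(24·0.811)) = 39.541593
iter 1: u=0.394787  f(a)=+6.343e-03  f'(a)=-4.166e-02  a ← 39.541593 − (+6.343e-03/-4.166e-02) = 39.693851
iter 2: u=0.393273  f(a)=+3.683e-05  f'(a)=-4.118e-02  a ← 39.693851 − (+3.683e-05/-4.118e-02) = 39.694745
iter 3: u=0.393264  f(a)=+1.257e-09  f'(a)=-4.118e-02  a ← 39.694745 − (+1.257e-09/-4.118e-02) = 39.694745
iter 4: u=0.393264  f(a)=+7.105e-15  f'(a)=-4.118e-02  a ← 39.694745 − (+7.105e-15/-4.118e-02) = 39.694745
converged: |Δa| < 1e-12 after 4 iterations
sag = a·(cosh(S/(2a)) − 1) = 39.694745·(cosh(0.393264) − 1) = 3.109286
T_max/T_min = cosh(S/(2a)) = 1.078330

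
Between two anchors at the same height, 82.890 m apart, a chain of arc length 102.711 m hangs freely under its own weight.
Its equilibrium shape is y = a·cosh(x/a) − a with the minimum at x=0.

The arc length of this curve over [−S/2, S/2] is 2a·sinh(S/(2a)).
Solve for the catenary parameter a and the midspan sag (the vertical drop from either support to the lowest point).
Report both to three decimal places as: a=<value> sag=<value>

seed: a₀ = √(S³/(24(L−S))) = √(82.890³/(24·19.821)) = 34.600694
iter 1: u=1.197808  f(a)=+1.471e+00  f'(a)=-1.319e+00  a ← 34.600694 − (+1.471e+00/-1.319e+00) = 35.716509
iter 2: u=1.160388  f(a)=+7.418e-02  f'(a)=-1.189e+00  a ← 35.716509 − (+7.418e-02/-1.189e+00) = 35.778905
iter 3: u=1.158364  f(a)=+2.107e-04  f'(a)=-1.182e+00  a ← 35.778905 − (+2.107e-04/-1.182e+00) = 35.779083
iter 4: u=1.158358  f(a)=+1.709e-09  f'(a)=-1.182e+00  a ← 35.779083 − (+1.709e-09/-1.182e+00) = 35.779083
iter 5: u=1.158358  f(a)=+1.421e-14  f'(a)=-1.182e+00  a ← 35.779083 − (+1.421e-14/-1.182e+00) = 35.779083
converged: |Δa| < 1e-12 after 5 iterations
sag = a·(cosh(S/(2a)) − 1) = 35.779083·(cosh(1.158358) − 1) = 26.811093
T_max/T_min = cosh(S/(2a)) = 1.749351

a=35.779 sag=26.811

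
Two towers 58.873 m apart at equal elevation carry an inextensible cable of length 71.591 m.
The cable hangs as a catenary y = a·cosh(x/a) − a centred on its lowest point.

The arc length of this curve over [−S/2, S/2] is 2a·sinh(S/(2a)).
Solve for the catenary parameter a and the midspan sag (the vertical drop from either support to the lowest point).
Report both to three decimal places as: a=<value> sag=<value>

seed: a₀ = √(S³/(24(L−S))) = √(58.873³/(24·12.718)) = 25.855874
iter 1: u=1.138484  f(a)=+8.501e-01  f'(a)=-1.117e+00  a ← 25.855874 − (+8.501e-01/-1.117e+00) = 26.616731
iter 2: u=1.105940  f(a)=+3.897e-02  f'(a)=-1.017e+00  a ← 26.616731 − (+3.897e-02/-1.017e+00) = 26.655047
iter 3: u=1.104350  f(a)=+9.059e-05  f'(a)=-1.012e+00  a ← 26.655047 − (+9.059e-05/-1.012e+00) = 26.655137
iter 4: u=1.104346  f(a)=+4.921e-10  f'(a)=-1.012e+00  a ← 26.655137 − (+4.921e-10/-1.012e+00) = 26.655137
iter 5: u=1.104346  f(a)=+0.000e+00  f'(a)=-1.012e+00  a ← 26.655137 − (+0.000e+00/-1.012e+00) = 26.655137
converged: |Δa| < 1e-12 after 5 iterations
sag = a·(cosh(S/(2a)) − 1) = 26.655137·(cosh(1.104346) − 1) = 17.974608
T_max/T_min = cosh(S/(2a)) = 1.674339

a=26.655 sag=17.975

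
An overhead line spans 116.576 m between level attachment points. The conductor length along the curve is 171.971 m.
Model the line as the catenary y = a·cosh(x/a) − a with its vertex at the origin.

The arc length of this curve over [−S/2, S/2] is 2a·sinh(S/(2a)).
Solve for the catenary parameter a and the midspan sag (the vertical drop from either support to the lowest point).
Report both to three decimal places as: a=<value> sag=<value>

seed: a₀ = √(S³/(24(L−S))) = √(116.576³/(24·55.395)) = 34.520162
iter 1: u=1.688520  f(a)=+8.455e+00  f'(a)=-4.223e+00  a ← 34.520162 − (+8.455e+00/-4.223e+00) = 36.522349
iter 2: u=1.595954  f(a)=+7.914e-01  f'(a)=-3.466e+00  a ← 36.522349 − (+7.914e-01/-3.466e+00) = 36.750668
iter 3: u=1.586039  f(a)=+8.515e-03  f'(a)=-3.392e+00  a ← 36.750668 − (+8.515e-03/-3.392e+00) = 36.753178
iter 4: u=1.585931  f(a)=+1.009e-06  f'(a)=-3.391e+00  a ← 36.753178 − (+1.009e-06/-3.391e+00) = 36.753179
iter 5: u=1.585931  f(a)=+0.000e+00  f'(a)=-3.391e+00  a ← 36.753179 − (+0.000e+00/-3.391e+00) = 36.753179
converged: |Δa| < 1e-12 after 5 iterations
sag = a·(cosh(S/(2a)) − 1) = 36.753179·(cosh(1.585931) − 1) = 56.757796
T_max/T_min = cosh(S/(2a)) = 2.544296

a=36.753 sag=56.758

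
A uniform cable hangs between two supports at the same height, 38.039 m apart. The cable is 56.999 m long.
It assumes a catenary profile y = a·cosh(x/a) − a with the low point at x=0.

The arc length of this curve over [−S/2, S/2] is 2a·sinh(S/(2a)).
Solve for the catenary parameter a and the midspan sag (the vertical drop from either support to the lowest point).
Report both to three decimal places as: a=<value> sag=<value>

a=11.741 sag=19.082

seed: a₀ = √(S³/(24(L−S))) = √(38.039³/(24·18.960)) = 10.998130
iter 1: u=1.729339  f(a)=+3.046e+00  f'(a)=-4.595e+00  a ← 10.998130 − (+3.046e+00/-4.595e+00) = 11.660875
iter 2: u=1.631053  f(a)=+2.970e-01  f'(a)=-3.739e+00  a ← 11.660875 − (+2.970e-01/-3.739e+00) = 11.740309
iter 3: u=1.620017  f(a)=+3.499e-03  f'(a)=-3.652e+00  a ← 11.740309 − (+3.499e-03/-3.652e+00) = 11.741267
iter 4: u=1.619885  f(a)=+4.981e-07  f'(a)=-3.651e+00  a ← 11.741267 − (+4.981e-07/-3.651e+00) = 11.741267
iter 5: u=1.619885  f(a)=-1.421e-14  f'(a)=-3.651e+00  a ← 11.741267 − (-1.421e-14/-3.651e+00) = 11.741267
converged: |Δa| < 1e-12 after 5 iterations
sag = a·(cosh(S/(2a)) − 1) = 11.741267·(cosh(1.619885) − 1) = 19.082082
T_max/T_min = cosh(S/(2a)) = 2.625215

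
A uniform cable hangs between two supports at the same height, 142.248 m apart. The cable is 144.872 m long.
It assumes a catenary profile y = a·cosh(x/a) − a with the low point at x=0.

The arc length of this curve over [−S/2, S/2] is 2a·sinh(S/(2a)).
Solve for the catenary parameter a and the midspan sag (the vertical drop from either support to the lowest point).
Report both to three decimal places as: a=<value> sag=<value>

a=214.376 sag=11.907

seed: a₀ = √(S³/(24(L−S))) = √(142.248³/(24·2.624)) = 213.787209
iter 1: u=0.332686  f(a)=+1.456e-02  f'(a)=-2.482e-02  a ← 213.787209 − (+1.456e-02/-2.482e-02) = 214.373801
iter 2: u=0.331776  f(a)=+6.014e-05  f'(a)=-2.462e-02  a ← 214.373801 − (+6.014e-05/-2.462e-02) = 214.376244
iter 3: u=0.331772  f(a)=+1.036e-09  f'(a)=-2.462e-02  a ← 214.376244 − (+1.036e-09/-2.462e-02) = 214.376244
iter 4: u=0.331772  f(a)=+0.000e+00  f'(a)=-2.462e-02  a ← 214.376244 − (+0.000e+00/-2.462e-02) = 214.376244
converged: |Δa| < 1e-12 after 4 iterations
sag = a·(cosh(S/(2a)) − 1) = 214.376244·(cosh(0.331772) − 1) = 11.907092
T_max/T_min = cosh(S/(2a)) = 1.055543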